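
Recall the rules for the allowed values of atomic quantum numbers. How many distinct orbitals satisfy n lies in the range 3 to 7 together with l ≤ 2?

Treat each shell separately and count matching orbitals:
n=3 → 9; n=4 → 9; n=5 → 9; n=6 → 9; n=7 → 9.
Total orbitals: 9 + 9 + 9 + 9 + 9 = 45.

45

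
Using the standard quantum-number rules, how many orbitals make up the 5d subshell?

A subshell has 2l+1 orbitals; with l = 2, that's 5.

5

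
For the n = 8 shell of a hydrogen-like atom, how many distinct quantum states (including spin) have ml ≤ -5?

Go through l = 0, …, 7 (the values permitted for n = 8).
Contributions: l=5 → 1; l=6 → 2; l=7 → 3.
Orbitals: 1 + 2 + 3 = 6. Each orbital carries two spin states, so 6 × 2 = 12 states.

12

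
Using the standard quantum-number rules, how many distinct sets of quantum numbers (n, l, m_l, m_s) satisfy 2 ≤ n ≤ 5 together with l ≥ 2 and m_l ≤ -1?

32

For each n in the range, tally the orbitals obeying l ≥ 2 and m_l ≤ -1:
n=3 → 2; n=4 → 5; n=5 → 9.
Orbitals: 2 + 5 + 9 = 16. Including both spin states (m_s = ±1/2) gives 2 × 16 = 32 states.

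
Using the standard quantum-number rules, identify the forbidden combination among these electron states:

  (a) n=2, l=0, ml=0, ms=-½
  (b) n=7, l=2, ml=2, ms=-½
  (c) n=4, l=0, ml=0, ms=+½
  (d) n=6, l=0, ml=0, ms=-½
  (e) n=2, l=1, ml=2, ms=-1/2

(e) has |ml| = 2 > l = 1, violating −l ≤ ml ≤ l.
The remaining sets (a), (b), (c), (d) satisfy all four rules.

(e)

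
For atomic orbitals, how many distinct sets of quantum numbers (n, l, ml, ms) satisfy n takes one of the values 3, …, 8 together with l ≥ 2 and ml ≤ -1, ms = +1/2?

77

Treat each shell separately and count matching orbitals:
n=3 → 2; n=4 → 5; n=5 → 9; n=6 → 14; n=7 → 20; n=8 → 27.
Orbitals: 2 + 5 + 9 + 14 + 20 + 27 = 77. With ms fixed to +1/2 there is one state per orbital, so 77 states.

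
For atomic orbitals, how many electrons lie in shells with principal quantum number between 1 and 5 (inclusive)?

Shell n has n² orbitals: 1²=1 + 2²=4 + 3²=9 + 4²=16 + 5²=25 = 55 orbitals.
Two spin states per orbital: 2 × 55 = 110 electrons.

110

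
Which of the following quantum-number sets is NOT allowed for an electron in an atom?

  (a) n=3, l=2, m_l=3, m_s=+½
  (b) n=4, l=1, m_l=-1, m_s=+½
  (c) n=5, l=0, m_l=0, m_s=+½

(a) has |m_l| = 3 > l = 2, violating −l ≤ m_l ≤ l.
The remaining sets (b), (c) satisfy all four rules.

(a)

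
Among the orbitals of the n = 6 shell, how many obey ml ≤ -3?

With n = 6 the allowed l are 0, 1, …, 5.
The (l, ml) pairs meeting ml ≤ -3 give: l=3 → 1; l=4 → 2; l=5 → 3.
Total orbitals: 1 + 2 + 3 = 6.

6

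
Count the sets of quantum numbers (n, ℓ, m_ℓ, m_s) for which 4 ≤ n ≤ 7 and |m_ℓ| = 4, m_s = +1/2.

12

Treat each shell separately and count matching orbitals:
n=5 → 2; n=6 → 4; n=7 → 6.
Orbitals: 2 + 4 + 6 = 12. With m_s fixed to +1/2 there is one state per orbital, so 12 states.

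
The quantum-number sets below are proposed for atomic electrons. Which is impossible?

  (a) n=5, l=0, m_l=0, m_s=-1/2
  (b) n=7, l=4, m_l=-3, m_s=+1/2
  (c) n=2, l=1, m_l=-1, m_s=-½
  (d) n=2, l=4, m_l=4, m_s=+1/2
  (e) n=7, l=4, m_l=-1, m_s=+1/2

(d) has l = 4 ≥ n = 2, violating 0 ≤ l ≤ n−1.
The remaining sets (a), (b), (c), (e) satisfy all four rules.

(d)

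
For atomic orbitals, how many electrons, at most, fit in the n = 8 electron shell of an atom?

128

A shell holds 2n² electrons: 2 × 8² = 2 × 64 = 128.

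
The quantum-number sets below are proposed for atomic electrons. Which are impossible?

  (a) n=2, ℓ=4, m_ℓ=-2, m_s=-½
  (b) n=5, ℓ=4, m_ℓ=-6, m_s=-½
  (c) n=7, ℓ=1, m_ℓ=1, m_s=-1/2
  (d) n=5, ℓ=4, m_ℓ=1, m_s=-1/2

(a) has ℓ = 4 ≥ n = 2, violating 0 ≤ ℓ ≤ n−1.
(b) has |m_ℓ| = 6 > ℓ = 4, violating −ℓ ≤ m_ℓ ≤ ℓ.
The remaining sets (c), (d) satisfy all four rules.

(a) and (b)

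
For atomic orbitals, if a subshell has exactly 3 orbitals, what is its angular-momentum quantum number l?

l = 1

2l+1 = 3 gives l = 1.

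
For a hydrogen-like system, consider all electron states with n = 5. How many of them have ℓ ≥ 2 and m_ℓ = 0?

6

Contributions: ℓ=2 → 1; ℓ=3 → 1; ℓ=4 → 1.
Orbitals: 1 + 1 + 1 = 3. Each orbital carries two spin states, so 3 × 2 = 6 states.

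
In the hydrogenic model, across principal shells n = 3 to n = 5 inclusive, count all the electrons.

100

Shell n has n² orbitals: 3²=9 + 4²=16 + 5²=25 = 50 orbitals.
Two spin states per orbital: 2 × 50 = 100 electrons.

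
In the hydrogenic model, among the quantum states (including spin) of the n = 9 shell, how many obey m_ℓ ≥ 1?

Go through ℓ = 0, …, 8 (the values permitted for n = 9).
Contributions: ℓ=1 → 1; ℓ=2 → 2; ℓ=3 → 3; ℓ=4 → 4; ℓ=5 → 5; ℓ=6 → 6; ℓ=7 → 7; ℓ=8 → 8.
Orbitals: 1 + 2 + 3 + 4 + 5 + 6 + 7 + 8 = 36. Each orbital carries two spin states, so 36 × 2 = 72 states.

72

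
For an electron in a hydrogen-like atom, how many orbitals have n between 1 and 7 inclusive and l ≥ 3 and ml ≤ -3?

Count contributing orbitals for each principal shell:
n=4 → 1; n=5 → 3; n=6 → 6; n=7 → 10.
Total orbitals: 1 + 3 + 6 + 10 = 20.

20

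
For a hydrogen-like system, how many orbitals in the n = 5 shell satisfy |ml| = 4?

2

Orbitals with |ml| = 4, by l: l=4 → 2.
Total orbitals: 2.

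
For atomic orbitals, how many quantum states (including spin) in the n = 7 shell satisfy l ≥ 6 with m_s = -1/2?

For n = 7, l ranges over 0 … 6.
Per l-value: l=6 → 13.
Orbitals: 13. With m_s fixed to a single value there is one state per orbital, giving 13 states.

13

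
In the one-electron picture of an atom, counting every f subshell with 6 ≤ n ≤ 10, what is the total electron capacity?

70

An f subshell (l = 3) exists for every n ≥ 4, so shells n = 6, 7, 8, 9, 10 each contribute one — 5 subshells.
Since each f subshell holds 2(2·3+1) = 14 electrons, the total is 5 × 14 = 70.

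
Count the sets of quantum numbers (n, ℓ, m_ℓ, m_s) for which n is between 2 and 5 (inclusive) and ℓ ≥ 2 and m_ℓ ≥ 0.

44

Treat each shell separately and count matching orbitals:
n=3 → 3; n=4 → 7; n=5 → 12.
Orbitals: 3 + 7 + 12 = 22. Including both spin states (m_s = ±1/2) gives 2 × 22 = 44 states.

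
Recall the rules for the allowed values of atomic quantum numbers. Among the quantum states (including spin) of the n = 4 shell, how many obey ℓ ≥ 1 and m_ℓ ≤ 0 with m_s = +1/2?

For n = 4, ℓ ranges over 0 … 3.
The (ℓ, m_ℓ) pairs meeting ℓ ≥ 1 and m_ℓ ≤ 0 give: ℓ=1 → 2; ℓ=2 → 3; ℓ=3 → 4.
Orbitals: 2 + 3 + 4 = 9. With m_s fixed to a single value there is one state per orbital, giving 9 states.

9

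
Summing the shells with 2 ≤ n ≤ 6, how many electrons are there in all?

180

Shell n has n² orbitals: 2²=4 + 3²=9 + 4²=16 + 5²=25 + 6²=36 = 90 orbitals.
Two spin states per orbital: 2 × 90 = 180 electrons.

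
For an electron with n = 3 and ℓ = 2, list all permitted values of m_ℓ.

-2, -1, 0, 1, 2

m_ℓ takes every integer from −ℓ to +ℓ. With ℓ = 2 that gives the 5 values -2, -1, 0, 1, 2.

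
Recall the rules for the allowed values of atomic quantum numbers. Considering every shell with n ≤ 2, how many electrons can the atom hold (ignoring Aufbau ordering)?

Total orbitals = 1² + 2² = 5. Doubling for spin gives 10 electrons.

10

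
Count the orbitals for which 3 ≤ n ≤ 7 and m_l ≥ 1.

Per-shell orbital counts meeting the constraint:
n=3 → 3; n=4 → 6; n=5 → 10; n=6 → 15; n=7 → 21.
Total orbitals: 3 + 6 + 10 + 15 + 21 = 55.

55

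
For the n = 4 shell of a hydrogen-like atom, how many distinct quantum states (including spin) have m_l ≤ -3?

Per l-value: l=3 → 1.
Orbitals: 1. Each orbital carries two spin states, so 1 × 2 = 2 states.

2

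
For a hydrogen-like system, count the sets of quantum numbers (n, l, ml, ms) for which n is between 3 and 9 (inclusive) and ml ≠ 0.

Go shell by shell, enumerating (l, ml) with ml ≠ 0:
n=3 → 6; n=4 → 12; n=5 → 20; n=6 → 30; n=7 → 42; n=8 → 56; n=9 → 72.
Orbitals: 6 + 12 + 20 + 30 + 42 + 56 + 72 = 238. Including both spin states (ms = ±1/2) gives 2 × 238 = 476 states.

476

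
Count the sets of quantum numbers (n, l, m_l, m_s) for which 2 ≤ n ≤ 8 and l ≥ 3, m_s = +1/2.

145

Count contributing orbitals for each principal shell:
n=4 → 7; n=5 → 16; n=6 → 27; n=7 → 40; n=8 → 55.
Orbitals: 7 + 16 + 27 + 40 + 55 = 145. With m_s fixed to +1/2 there is one state per orbital, so 145 states.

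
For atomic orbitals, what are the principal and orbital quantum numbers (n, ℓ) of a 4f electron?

The leading integer gives n = 4; the letter 'f' means ℓ = 3.

n = 4, ℓ = 3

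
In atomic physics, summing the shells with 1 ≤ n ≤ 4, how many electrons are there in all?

60

Shell n has n² orbitals: 1²=1 + 2²=4 + 3²=9 + 4²=16 = 30 orbitals.
Two spin states per orbital: 2 × 30 = 60 electrons.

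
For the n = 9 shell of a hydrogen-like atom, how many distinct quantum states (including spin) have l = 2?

10

For n = 9, l ranges over 0 … 8.
Orbitals with l = 2, by l: l=2 → 5.
Orbitals: 5. Each orbital carries two spin states, so 5 × 2 = 10 states.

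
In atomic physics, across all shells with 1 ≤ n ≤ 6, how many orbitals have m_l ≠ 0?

For each n in the range, tally the orbitals obeying m_l ≠ 0:
n=2 → 2; n=3 → 6; n=4 → 12; n=5 → 20; n=6 → 30.
Total orbitals: 2 + 6 + 12 + 20 + 30 = 70.

70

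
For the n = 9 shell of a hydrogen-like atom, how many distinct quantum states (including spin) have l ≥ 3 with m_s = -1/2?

For n = 9, l ranges over 0 … 8.
Per l-value: l=3 → 7; l=4 → 9; l=5 → 11; l=6 → 13; l=7 → 15; l=8 → 17.
Orbitals: 7 + 9 + 11 + 13 + 15 + 17 = 72. With m_s fixed to a single value there is one state per orbital, giving 72 states.

72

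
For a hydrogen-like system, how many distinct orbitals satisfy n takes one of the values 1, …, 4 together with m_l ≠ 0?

20

For each n in the range, tally the orbitals obeying m_l ≠ 0:
n=2 → 2; n=3 → 6; n=4 → 12.
Total orbitals: 2 + 6 + 12 = 20.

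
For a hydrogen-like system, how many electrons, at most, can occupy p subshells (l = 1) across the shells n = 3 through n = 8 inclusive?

36

A p subshell (l = 1) exists for every n ≥ 2, so shells n = 3, 4, 5, 6, 7, 8 each contribute one — 6 subshells.
Since each p subshell holds 2(2·1+1) = 6 electrons, the total is 6 × 6 = 36.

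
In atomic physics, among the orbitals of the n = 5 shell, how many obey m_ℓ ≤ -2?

6

Contributions: ℓ=2 → 1; ℓ=3 → 2; ℓ=4 → 3.
Total orbitals: 1 + 2 + 3 = 6.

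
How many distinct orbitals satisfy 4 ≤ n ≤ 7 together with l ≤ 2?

36

Go shell by shell, enumerating (l, m_l) with l ≤ 2:
n=4 → 9; n=5 → 9; n=6 → 9; n=7 → 9.
Total orbitals: 9 + 9 + 9 + 9 = 36.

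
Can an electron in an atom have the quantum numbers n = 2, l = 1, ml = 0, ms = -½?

Valid

n = 2 is a positive integer. l = 1 satisfies 0 ≤ l ≤ n−1 = 1. ml = 0 lies in the range −l … +l (here −1 … 1). ms = -1/2 is one of ±1/2.
All four constraints are satisfied.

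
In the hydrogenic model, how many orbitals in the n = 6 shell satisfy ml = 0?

The n = 6 shell has l = 0 through 5; check each.
Contributions: l=0 → 1; l=1 → 1; l=2 → 1; l=3 → 1; l=4 → 1; l=5 → 1.
Total orbitals: 1 + 1 + 1 + 1 + 1 + 1 = 6.

6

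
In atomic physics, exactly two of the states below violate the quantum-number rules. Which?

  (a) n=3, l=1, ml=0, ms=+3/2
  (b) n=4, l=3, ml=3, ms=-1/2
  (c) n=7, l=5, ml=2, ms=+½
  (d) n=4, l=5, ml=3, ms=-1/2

(a) and (d)

(a) has ms = +3/2, but an electron's spin must be ±1/2.
(d) has l = 5 ≥ n = 4, violating 0 ≤ l ≤ n−1.
The remaining sets (b), (c) satisfy all four rules.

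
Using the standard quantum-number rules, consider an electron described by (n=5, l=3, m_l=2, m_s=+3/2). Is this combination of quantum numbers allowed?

Invalid

The spin quantum number for an electron can only be m_s = +1/2 or −1/2; m_s = +3/2 is not one of those.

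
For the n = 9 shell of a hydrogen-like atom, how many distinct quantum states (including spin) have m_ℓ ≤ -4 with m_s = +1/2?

15

The (ℓ, m_ℓ) pairs meeting m_ℓ ≤ -4 give: ℓ=4 → 1; ℓ=5 → 2; ℓ=6 → 3; ℓ=7 → 4; ℓ=8 → 5.
Orbitals: 1 + 2 + 3 + 4 + 5 = 15. With m_s fixed to a single value there is one state per orbital, giving 15 states.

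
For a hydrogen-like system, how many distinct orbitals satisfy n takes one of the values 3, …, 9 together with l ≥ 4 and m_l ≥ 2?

65

Count contributing orbitals for each principal shell:
n=5 → 3; n=6 → 7; n=7 → 12; n=8 → 18; n=9 → 25.
Total orbitals: 3 + 7 + 12 + 18 + 25 = 65.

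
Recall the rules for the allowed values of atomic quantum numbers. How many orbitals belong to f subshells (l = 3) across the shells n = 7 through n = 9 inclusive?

An f subshell (l = 3) exists for every n ≥ 4, so shells n = 7, 8, 9 each contribute one — 3 subshells.
Since each f subshell has 2·3+1 = 7 orbitals, the total is 3 × 7 = 21.

21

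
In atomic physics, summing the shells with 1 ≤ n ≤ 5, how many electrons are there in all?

Shell n has n² orbitals: 1²=1 + 2²=4 + 3²=9 + 4²=16 + 5²=25 = 55 orbitals.
Two spin states per orbital: 2 × 55 = 110 electrons.

110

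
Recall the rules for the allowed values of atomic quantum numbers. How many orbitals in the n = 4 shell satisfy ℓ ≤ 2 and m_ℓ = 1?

With n = 4 the allowed ℓ are 0, 1, …, 3.
The (ℓ, m_ℓ) pairs meeting ℓ ≤ 2 and m_ℓ = 1 give: ℓ=1 → 1; ℓ=2 → 1.
Total orbitals: 1 + 1 = 2.

2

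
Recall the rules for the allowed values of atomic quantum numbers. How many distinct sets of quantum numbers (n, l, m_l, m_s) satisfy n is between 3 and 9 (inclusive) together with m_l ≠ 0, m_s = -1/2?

Treat each shell separately and count matching orbitals:
n=3 → 6; n=4 → 12; n=5 → 20; n=6 → 30; n=7 → 42; n=8 → 56; n=9 → 72.
Orbitals: 6 + 12 + 20 + 30 + 42 + 56 + 72 = 238. With m_s fixed to -1/2 there is one state per orbital, so 238 states.

238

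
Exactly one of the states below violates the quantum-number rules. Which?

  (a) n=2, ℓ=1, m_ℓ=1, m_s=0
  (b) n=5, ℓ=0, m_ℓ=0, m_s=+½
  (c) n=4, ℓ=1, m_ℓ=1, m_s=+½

(a)

(a) has m_s = 0, but an electron's spin must be ±1/2.
The remaining sets (b), (c) satisfy all four rules.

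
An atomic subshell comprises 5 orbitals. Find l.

l = 2 (d)

2l+1 = 5 gives l = 2.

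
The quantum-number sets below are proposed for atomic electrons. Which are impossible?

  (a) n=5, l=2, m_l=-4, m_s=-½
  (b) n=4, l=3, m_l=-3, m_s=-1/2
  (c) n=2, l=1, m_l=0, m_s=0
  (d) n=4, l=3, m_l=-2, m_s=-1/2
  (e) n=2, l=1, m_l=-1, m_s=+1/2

(a) and (c)

(a) has |m_l| = 4 > l = 2, violating −l ≤ m_l ≤ l.
(c) has m_s = 0, but an electron's spin must be ±1/2.
The remaining sets (b), (d), (e) satisfy all four rules.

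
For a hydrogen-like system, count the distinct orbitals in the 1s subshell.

A subshell has 2l+1 orbitals; with l = 0, that's 1.

1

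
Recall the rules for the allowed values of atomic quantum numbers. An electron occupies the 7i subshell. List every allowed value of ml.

The 7i subshell has l = 6, and ml takes every integer from −l to +l. With l = 6 that gives the 13 values -6, -5, -4, -3, -2, -1, 0, 1, 2, 3, 4, 5, 6.

-6, -5, -4, -3, -2, -1, 0, 1, 2, 3, 4, 5, 6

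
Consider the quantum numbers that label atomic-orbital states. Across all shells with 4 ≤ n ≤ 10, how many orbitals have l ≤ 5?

221

Per-shell orbital counts meeting the constraint:
n=4 → 16; n=5 → 25; n=6 → 36; n=7 → 36; n=8 → 36; n=9 → 36; n=10 → 36.
Total orbitals: 16 + 25 + 36 + 36 + 36 + 36 + 36 = 221.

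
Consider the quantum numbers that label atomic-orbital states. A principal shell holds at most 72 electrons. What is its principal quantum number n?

n = 6

2n² = 72 ⇒ n² = 36 ⇒ n = 6.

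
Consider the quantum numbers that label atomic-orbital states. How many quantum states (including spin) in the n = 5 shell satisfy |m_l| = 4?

4

Go through l = 0, …, 4 (the values permitted for n = 5).
Orbitals with |m_l| = 4, by l: l=4 → 2.
Orbitals: 2. Each orbital carries two spin states, so 2 × 2 = 4 states.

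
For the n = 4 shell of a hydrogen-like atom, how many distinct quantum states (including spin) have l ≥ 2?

Contributions: l=2 → 5; l=3 → 7.
Orbitals: 5 + 7 = 12. Each orbital carries two spin states, so 12 × 2 = 24 states.

24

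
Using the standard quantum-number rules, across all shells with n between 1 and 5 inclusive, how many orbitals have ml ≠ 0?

Per-shell orbital counts meeting the constraint:
n=2 → 2; n=3 → 6; n=4 → 12; n=5 → 20.
Total orbitals: 2 + 6 + 12 + 20 = 40.

40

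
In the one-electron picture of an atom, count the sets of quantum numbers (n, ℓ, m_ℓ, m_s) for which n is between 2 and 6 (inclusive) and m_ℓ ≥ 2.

40

Count contributing orbitals for each principal shell:
n=3 → 1; n=4 → 3; n=5 → 6; n=6 → 10.
Orbitals: 1 + 3 + 6 + 10 = 20. Including both spin states (m_s = ±1/2) gives 2 × 20 = 40 states.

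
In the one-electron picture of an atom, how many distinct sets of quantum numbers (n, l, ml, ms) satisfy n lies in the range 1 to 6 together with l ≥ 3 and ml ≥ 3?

For each n in the range, tally the orbitals obeying l ≥ 3 and ml ≥ 3:
n=4 → 1; n=5 → 3; n=6 → 6.
Orbitals: 1 + 3 + 6 = 10. Including both spin states (ms = ±1/2) gives 2 × 10 = 20 states.

20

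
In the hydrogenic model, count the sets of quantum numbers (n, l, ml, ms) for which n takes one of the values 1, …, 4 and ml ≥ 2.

Go shell by shell, enumerating (l, ml) with ml ≥ 2:
n=3 → 1; n=4 → 3.
Orbitals: 1 + 3 = 4. Including both spin states (ms = ±1/2) gives 2 × 4 = 8 states.

8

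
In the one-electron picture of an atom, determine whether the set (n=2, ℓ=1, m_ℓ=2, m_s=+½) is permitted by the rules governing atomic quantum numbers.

Invalid

The magnetic quantum number must satisfy −ℓ ≤ m_ℓ ≤ ℓ. With ℓ = 1, m_ℓ can only be -1, 0, 1, so m_ℓ = 2 is forbidden.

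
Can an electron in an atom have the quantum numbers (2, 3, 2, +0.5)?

Invalid

The orbital quantum number must satisfy 0 ≤ l ≤ n−1. With n = 2 the allowed l values are 0, 1, so l = 3 is out of range.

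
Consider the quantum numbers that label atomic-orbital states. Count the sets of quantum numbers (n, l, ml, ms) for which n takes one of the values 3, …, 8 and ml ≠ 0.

For each n in the range, tally the orbitals obeying ml ≠ 0:
n=3 → 6; n=4 → 12; n=5 → 20; n=6 → 30; n=7 → 42; n=8 → 56.
Orbitals: 6 + 12 + 20 + 30 + 42 + 56 = 166. Including both spin states (ms = ±1/2) gives 2 × 166 = 332 states.

332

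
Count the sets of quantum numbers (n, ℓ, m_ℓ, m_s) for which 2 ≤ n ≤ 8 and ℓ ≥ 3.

For each n in the range, tally the orbitals obeying ℓ ≥ 3:
n=4 → 7; n=5 → 16; n=6 → 27; n=7 → 40; n=8 → 55.
Orbitals: 7 + 16 + 27 + 40 + 55 = 145. Including both spin states (m_s = ±1/2) gives 2 × 145 = 290 states.

290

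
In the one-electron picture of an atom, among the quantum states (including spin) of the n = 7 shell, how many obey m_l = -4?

Go through l = 0, …, 6 (the values permitted for n = 7).
The (l, m_l) pairs meeting m_l = -4 give: l=4 → 1; l=5 → 1; l=6 → 1.
Orbitals: 1 + 1 + 1 = 3. Each orbital carries two spin states, so 3 × 2 = 6 states.

6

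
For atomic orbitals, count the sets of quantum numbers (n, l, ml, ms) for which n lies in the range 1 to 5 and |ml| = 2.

24

For each n in the range, tally the orbitals obeying |ml| = 2:
n=3 → 2; n=4 → 4; n=5 → 6.
Orbitals: 2 + 4 + 6 = 12. Including both spin states (ms = ±1/2) gives 2 × 12 = 24 states.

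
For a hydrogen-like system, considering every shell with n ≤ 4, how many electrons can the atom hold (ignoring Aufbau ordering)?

Total orbitals = 1² + 2² + 3² + 4² = 30. Doubling for spin gives 60 electrons.

60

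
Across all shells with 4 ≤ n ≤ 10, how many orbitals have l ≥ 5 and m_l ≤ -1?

95

Work shell by shell — for each n, count the (l, m_l) pairs that satisfy l ≥ 5 and m_l ≤ -1:
n=6 → 5; n=7 → 11; n=8 → 18; n=9 → 26; n=10 → 35.
Total orbitals: 5 + 11 + 18 + 26 + 35 = 95.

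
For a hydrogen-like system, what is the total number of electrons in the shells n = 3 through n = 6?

Shell n has n² orbitals: 3²=9 + 4²=16 + 5²=25 + 6²=36 = 86 orbitals.
Two spin states per orbital: 2 × 86 = 172 electrons.

172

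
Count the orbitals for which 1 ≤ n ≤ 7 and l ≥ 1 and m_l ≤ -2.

For each n in the range, tally the orbitals obeying l ≥ 1 and m_l ≤ -2:
n=3 → 1; n=4 → 3; n=5 → 6; n=6 → 10; n=7 → 15.
Total orbitals: 1 + 3 + 6 + 10 + 15 = 35.

35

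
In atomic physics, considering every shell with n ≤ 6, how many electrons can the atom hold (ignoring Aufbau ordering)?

182

Total orbitals = 1² + 2² + 3² + 4² + 5² + 6² = 91. Doubling for spin gives 182 electrons.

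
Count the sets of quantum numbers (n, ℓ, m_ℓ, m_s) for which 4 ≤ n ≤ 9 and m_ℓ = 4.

30

Go shell by shell, enumerating (ℓ, m_ℓ) with m_ℓ = 4:
n=5 → 1; n=6 → 2; n=7 → 3; n=8 → 4; n=9 → 5.
Orbitals: 1 + 2 + 3 + 4 + 5 = 15. Including both spin states (m_s = ±1/2) gives 2 × 15 = 30 states.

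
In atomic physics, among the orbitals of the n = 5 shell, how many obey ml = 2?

3

Orbitals with ml = 2, by l: l=2 → 1; l=3 → 1; l=4 → 1.
Total orbitals: 1 + 1 + 1 = 3.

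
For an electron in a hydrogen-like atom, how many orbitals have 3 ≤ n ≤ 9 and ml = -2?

28

Per-shell orbital counts meeting the constraint:
n=3 → 1; n=4 → 2; n=5 → 3; n=6 → 4; n=7 → 5; n=8 → 6; n=9 → 7.
Total orbitals: 1 + 2 + 3 + 4 + 5 + 6 + 7 = 28.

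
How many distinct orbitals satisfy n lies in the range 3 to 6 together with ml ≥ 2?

20

Treat each shell separately and count matching orbitals:
n=3 → 1; n=4 → 3; n=5 → 6; n=6 → 10.
Total orbitals: 1 + 3 + 6 + 10 = 20.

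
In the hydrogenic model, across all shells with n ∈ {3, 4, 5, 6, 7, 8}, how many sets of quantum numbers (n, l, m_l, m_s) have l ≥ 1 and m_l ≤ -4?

40

Per-shell orbital counts meeting the constraint:
n=5 → 1; n=6 → 3; n=7 → 6; n=8 → 10.
Orbitals: 1 + 3 + 6 + 10 = 20. Including both spin states (m_s = ±1/2) gives 2 × 20 = 40 states.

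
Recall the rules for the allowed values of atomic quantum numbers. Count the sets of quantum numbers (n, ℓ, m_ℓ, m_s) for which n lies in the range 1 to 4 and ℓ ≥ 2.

34

Treat each shell separately and count matching orbitals:
n=3 → 5; n=4 → 12.
Orbitals: 5 + 12 = 17. Including both spin states (m_s = ±1/2) gives 2 × 17 = 34 states.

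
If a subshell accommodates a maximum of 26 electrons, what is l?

2(2l+1) = 26 ⇒ 2l+1 = 13 ⇒ l = 6.

l = 6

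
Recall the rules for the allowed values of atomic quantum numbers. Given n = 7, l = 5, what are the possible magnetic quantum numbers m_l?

-5, -4, -3, -2, -1, 0, 1, 2, 3, 4, 5

m_l takes every integer from −l to +l. With l = 5 that gives the 11 values -5, -4, -3, -2, -1, 0, 1, 2, 3, 4, 5.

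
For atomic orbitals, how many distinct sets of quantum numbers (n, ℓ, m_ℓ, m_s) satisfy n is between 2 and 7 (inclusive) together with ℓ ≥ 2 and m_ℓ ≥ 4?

20

For each n in the range, tally the orbitals obeying ℓ ≥ 2 and m_ℓ ≥ 4:
n=5 → 1; n=6 → 3; n=7 → 6.
Orbitals: 1 + 3 + 6 = 10. Including both spin states (m_s = ±1/2) gives 2 × 10 = 20 states.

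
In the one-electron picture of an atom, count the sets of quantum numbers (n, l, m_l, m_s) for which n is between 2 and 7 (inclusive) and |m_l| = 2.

Treat each shell separately and count matching orbitals:
n=3 → 2; n=4 → 4; n=5 → 6; n=6 → 8; n=7 → 10.
Orbitals: 2 + 4 + 6 + 8 + 10 = 30. Including both spin states (m_s = ±1/2) gives 2 × 30 = 60 states.

60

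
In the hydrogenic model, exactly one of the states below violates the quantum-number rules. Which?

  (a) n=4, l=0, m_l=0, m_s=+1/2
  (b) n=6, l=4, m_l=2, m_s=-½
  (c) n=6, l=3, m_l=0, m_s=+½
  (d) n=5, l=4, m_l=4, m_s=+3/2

(d) has m_s = +3/2, but an electron's spin must be ±1/2.
The remaining sets (a), (b), (c) satisfy all four rules.

(d)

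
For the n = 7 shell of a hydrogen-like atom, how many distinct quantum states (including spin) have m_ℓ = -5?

The n = 7 shell has ℓ = 0 through 6; check each.
The (ℓ, m_ℓ) pairs meeting m_ℓ = -5 give: ℓ=5 → 1; ℓ=6 → 1.
Orbitals: 1 + 1 = 2. Each orbital carries two spin states, so 2 × 2 = 4 states.

4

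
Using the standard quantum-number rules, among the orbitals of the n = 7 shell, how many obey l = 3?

7

With n = 7 the allowed l are 0, 1, …, 6.
Per l-value: l=3 → 7.
Total orbitals: 7.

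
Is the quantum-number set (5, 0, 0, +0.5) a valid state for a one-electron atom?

n = 5 is a positive integer. ℓ = 0 satisfies 0 ≤ ℓ ≤ n−1 = 4. m_ℓ = 0 lies in the range −ℓ … +ℓ (here 0). m_s = +1/2 is one of ±1/2.
All four constraints are satisfied.

Yes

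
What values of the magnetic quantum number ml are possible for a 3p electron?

The 3p subshell has l = 1, and ml takes every integer from −l to +l. With l = 1 that gives the 3 values -1, 0, 1.

-1, 0, 1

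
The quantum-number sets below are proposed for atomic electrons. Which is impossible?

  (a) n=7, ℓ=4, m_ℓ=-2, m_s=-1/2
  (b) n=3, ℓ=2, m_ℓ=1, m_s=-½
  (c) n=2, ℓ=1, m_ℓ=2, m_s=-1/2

(c)

(c) has |m_ℓ| = 2 > ℓ = 1, violating −ℓ ≤ m_ℓ ≤ ℓ.
The remaining sets (a), (b) satisfy all four rules.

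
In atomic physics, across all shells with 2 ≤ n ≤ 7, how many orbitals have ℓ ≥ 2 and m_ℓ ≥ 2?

Work shell by shell — for each n, count the (ℓ, m_ℓ) pairs that satisfy ℓ ≥ 2 and m_ℓ ≥ 2:
n=3 → 1; n=4 → 3; n=5 → 6; n=6 → 10; n=7 → 15.
Total orbitals: 1 + 3 + 6 + 10 + 15 = 35.

35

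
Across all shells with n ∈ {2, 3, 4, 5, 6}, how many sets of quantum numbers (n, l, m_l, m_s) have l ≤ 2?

For each n in the range, tally the orbitals obeying l ≤ 2:
n=2 → 4; n=3 → 9; n=4 → 9; n=5 → 9; n=6 → 9.
Orbitals: 4 + 9 + 9 + 9 + 9 = 40. Including both spin states (m_s = ±1/2) gives 2 × 40 = 80 states.

80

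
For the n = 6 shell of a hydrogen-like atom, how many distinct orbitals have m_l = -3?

The n = 6 shell has l = 0 through 5; check each.
The (l, m_l) pairs meeting m_l = -3 give: l=3 → 1; l=4 → 1; l=5 → 1.
Total orbitals: 1 + 1 + 1 = 3.

3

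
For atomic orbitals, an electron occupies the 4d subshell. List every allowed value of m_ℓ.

The 4d subshell has ℓ = 2, and m_ℓ takes every integer from −ℓ to +ℓ. With ℓ = 2 that gives the 5 values -2, -1, 0, 1, 2.

-2, -1, 0, 1, 2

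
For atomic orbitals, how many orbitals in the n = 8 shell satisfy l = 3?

Go through l = 0, …, 7 (the values permitted for n = 8).
The (l, m_l) pairs meeting l = 3 give: l=3 → 7.
Total orbitals: 7.

7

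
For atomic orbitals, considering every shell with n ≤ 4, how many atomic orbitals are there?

30

Total orbitals = 1² + 2² + 3² + 4² = 30.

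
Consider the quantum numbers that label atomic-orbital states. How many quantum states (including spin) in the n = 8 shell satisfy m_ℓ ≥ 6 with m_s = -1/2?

Contributions: ℓ=6 → 1; ℓ=7 → 2.
Orbitals: 1 + 2 = 3. With m_s fixed to a single value there is one state per orbital, giving 3 states.

3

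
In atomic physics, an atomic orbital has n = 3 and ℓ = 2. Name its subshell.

3d

ℓ = 2 corresponds to the letter 'd', so the subshell is 3d.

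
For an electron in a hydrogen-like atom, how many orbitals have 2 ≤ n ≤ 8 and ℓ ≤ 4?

Treat each shell separately and count matching orbitals:
n=2 → 4; n=3 → 9; n=4 → 16; n=5 → 25; n=6 → 25; n=7 → 25; n=8 → 25.
Total orbitals: 4 + 9 + 16 + 25 + 25 + 25 + 25 = 129.

129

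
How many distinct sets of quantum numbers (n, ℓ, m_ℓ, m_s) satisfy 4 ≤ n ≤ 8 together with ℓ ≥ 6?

Treat each shell separately and count matching orbitals:
n=7 → 13; n=8 → 28.
Orbitals: 13 + 28 = 41. Including both spin states (m_s = ±1/2) gives 2 × 41 = 82 states.

82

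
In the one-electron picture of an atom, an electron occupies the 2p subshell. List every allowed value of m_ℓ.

-1, 0, 1

The 2p subshell has ℓ = 1, and m_ℓ takes every integer from −ℓ to +ℓ. With ℓ = 1 that gives the 3 values -1, 0, 1.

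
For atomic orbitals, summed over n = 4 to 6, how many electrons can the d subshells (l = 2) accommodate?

30

A d subshell (l = 2) exists for every n ≥ 3, so shells n = 4, 5, 6 each contribute one — 3 subshells.
Since each d subshell holds 2(2·2+1) = 10 electrons, the total is 3 × 10 = 30.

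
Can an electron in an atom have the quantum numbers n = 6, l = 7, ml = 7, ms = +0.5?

The orbital quantum number must satisfy 0 ≤ l ≤ n−1. With n = 6 the allowed l values are 0, 1, 2, 3, 4, 5, so l = 7 is out of range.

Invalid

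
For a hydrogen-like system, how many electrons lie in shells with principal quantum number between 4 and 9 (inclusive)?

542

Shell n has n² orbitals: 4²=16 + 5²=25 + 6²=36 + 7²=49 + 8²=64 + 9²=81 = 271 orbitals.
Two spin states per orbital: 2 × 271 = 542 electrons.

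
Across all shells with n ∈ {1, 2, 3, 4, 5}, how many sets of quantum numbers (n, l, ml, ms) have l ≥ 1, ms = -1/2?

50

Work shell by shell — for each n, count the (l, ml) pairs that satisfy l ≥ 1:
n=2 → 3; n=3 → 8; n=4 → 15; n=5 → 24.
Orbitals: 3 + 8 + 15 + 24 = 50. With ms fixed to -1/2 there is one state per orbital, so 50 states.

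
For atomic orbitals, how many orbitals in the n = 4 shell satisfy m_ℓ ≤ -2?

3

Orbitals with m_ℓ ≤ -2, by ℓ: ℓ=2 → 1; ℓ=3 → 2.
Total orbitals: 1 + 2 = 3.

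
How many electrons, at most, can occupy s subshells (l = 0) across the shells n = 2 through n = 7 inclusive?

12

An s subshell (l = 0) exists for every n ≥ 1, so shells n = 2, 3, 4, 5, 6, 7 each contribute one — 6 subshells.
Since each s subshell holds 2(2·0+1) = 2 electrons, the total is 6 × 2 = 12.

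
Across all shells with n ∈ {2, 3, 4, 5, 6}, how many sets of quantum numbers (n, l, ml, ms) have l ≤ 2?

Count contributing orbitals for each principal shell:
n=2 → 4; n=3 → 9; n=4 → 9; n=5 → 9; n=6 → 9.
Orbitals: 4 + 9 + 9 + 9 + 9 = 40. Including both spin states (ms = ±1/2) gives 2 × 40 = 80 states.

80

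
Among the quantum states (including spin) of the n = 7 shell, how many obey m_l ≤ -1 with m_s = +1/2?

For n = 7, l ranges over 0 … 6.
Per l-value: l=1 → 1; l=2 → 2; l=3 → 3; l=4 → 4; l=5 → 5; l=6 → 6.
Orbitals: 1 + 2 + 3 + 4 + 5 + 6 = 21. With m_s fixed to a single value there is one state per orbital, giving 21 states.

21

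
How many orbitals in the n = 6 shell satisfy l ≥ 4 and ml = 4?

2

Per l-value: l=4 → 1; l=5 → 1.
Total orbitals: 1 + 1 = 2.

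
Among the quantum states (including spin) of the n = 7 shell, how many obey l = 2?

10

For n = 7, l ranges over 0 … 6.
The (l, m_l) pairs meeting l = 2 give: l=2 → 5.
Orbitals: 5. Each orbital carries two spin states, so 5 × 2 = 10 states.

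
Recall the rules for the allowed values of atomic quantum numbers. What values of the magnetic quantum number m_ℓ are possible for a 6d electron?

The 6d subshell has ℓ = 2, and m_ℓ takes every integer from −ℓ to +ℓ. With ℓ = 2 that gives the 5 values -2, -1, 0, 1, 2.

-2, -1, 0, 1, 2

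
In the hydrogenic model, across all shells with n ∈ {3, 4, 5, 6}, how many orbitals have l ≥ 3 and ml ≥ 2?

Count contributing orbitals for each principal shell:
n=4 → 2; n=5 → 5; n=6 → 9.
Total orbitals: 2 + 5 + 9 = 16.

16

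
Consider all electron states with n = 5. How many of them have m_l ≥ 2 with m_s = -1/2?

6

Go through l = 0, …, 4 (the values permitted for n = 5).
Orbitals with m_l ≥ 2, by l: l=2 → 1; l=3 → 2; l=4 → 3.
Orbitals: 1 + 2 + 3 = 6. With m_s fixed to a single value there is one state per orbital, giving 6 states.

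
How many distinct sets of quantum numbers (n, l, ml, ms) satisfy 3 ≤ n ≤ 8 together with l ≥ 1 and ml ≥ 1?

166

Go shell by shell, enumerating (l, ml) with l ≥ 1 and ml ≥ 1:
n=3 → 3; n=4 → 6; n=5 → 10; n=6 → 15; n=7 → 21; n=8 → 28.
Orbitals: 3 + 6 + 10 + 15 + 21 + 28 = 83. Including both spin states (ms = ±1/2) gives 2 × 83 = 166 states.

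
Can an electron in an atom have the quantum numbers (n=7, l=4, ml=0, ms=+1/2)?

Yes

n = 7 is a positive integer. l = 4 satisfies 0 ≤ l ≤ n−1 = 6. ml = 0 lies in the range −l … +l (here −4 … 4). ms = +1/2 is one of ±1/2.
All four constraints are satisfied.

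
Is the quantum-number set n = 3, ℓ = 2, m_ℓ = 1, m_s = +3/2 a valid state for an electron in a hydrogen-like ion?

Not allowed

The spin quantum number for an electron can only be m_s = +1/2 or −1/2; m_s = +3/2 is not one of those.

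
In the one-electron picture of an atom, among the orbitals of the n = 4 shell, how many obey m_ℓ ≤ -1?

For n = 4, ℓ ranges over 0 … 3.
The (ℓ, m_ℓ) pairs meeting m_ℓ ≤ -1 give: ℓ=1 → 1; ℓ=2 → 2; ℓ=3 → 3.
Total orbitals: 1 + 2 + 3 = 6.

6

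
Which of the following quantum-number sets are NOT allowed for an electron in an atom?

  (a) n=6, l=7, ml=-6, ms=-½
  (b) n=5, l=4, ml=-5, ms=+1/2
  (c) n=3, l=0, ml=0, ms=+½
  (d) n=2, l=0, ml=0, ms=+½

(a) has l = 7 ≥ n = 6, violating 0 ≤ l ≤ n−1.
(b) has |ml| = 5 > l = 4, violating −l ≤ ml ≤ l.
The remaining sets (c), (d) satisfy all four rules.

(a) and (b)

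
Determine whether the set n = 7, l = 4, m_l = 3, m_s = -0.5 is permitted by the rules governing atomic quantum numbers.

Allowed

n = 7 is a positive integer. l = 4 satisfies 0 ≤ l ≤ n−1 = 6. m_l = 3 lies in the range −l … +l (here −4 … 4). m_s = -1/2 is one of ±1/2.
All four constraints are satisfied.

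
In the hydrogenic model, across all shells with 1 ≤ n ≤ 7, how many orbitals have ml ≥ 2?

Count contributing orbitals for each principal shell:
n=3 → 1; n=4 → 3; n=5 → 6; n=6 → 10; n=7 → 15.
Total orbitals: 1 + 3 + 6 + 10 + 15 = 35.

35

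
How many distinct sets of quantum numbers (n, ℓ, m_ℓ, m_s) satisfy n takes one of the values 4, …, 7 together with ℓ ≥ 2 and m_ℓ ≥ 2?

Go shell by shell, enumerating (ℓ, m_ℓ) with ℓ ≥ 2 and m_ℓ ≥ 2:
n=4 → 3; n=5 → 6; n=6 → 10; n=7 → 15.
Orbitals: 3 + 6 + 10 + 15 = 34. Including both spin states (m_s = ±1/2) gives 2 × 34 = 68 states.

68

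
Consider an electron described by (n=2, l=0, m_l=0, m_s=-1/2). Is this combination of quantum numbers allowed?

n = 2 is a positive integer. l = 0 satisfies 0 ≤ l ≤ n−1 = 1. m_l = 0 lies in the range −l … +l (here 0). m_s = -1/2 is one of ±1/2.
All four constraints are satisfied.

Allowed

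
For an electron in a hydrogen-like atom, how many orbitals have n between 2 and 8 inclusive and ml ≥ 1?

Count contributing orbitals for each principal shell:
n=2 → 1; n=3 → 3; n=4 → 6; n=5 → 10; n=6 → 15; n=7 → 21; n=8 → 28.
Total orbitals: 1 + 3 + 6 + 10 + 15 + 21 + 28 = 84.

84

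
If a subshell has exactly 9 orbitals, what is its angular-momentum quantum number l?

2l+1 = 9 gives l = 4.

l = 4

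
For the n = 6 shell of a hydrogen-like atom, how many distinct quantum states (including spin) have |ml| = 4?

8

The n = 6 shell has l = 0 through 5; check each.
Contributions: l=4 → 2; l=5 → 2.
Orbitals: 2 + 2 = 4. Each orbital carries two spin states, so 4 × 2 = 8 states.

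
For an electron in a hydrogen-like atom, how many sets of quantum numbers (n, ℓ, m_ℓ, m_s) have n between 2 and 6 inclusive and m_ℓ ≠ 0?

Go shell by shell, enumerating (ℓ, m_ℓ) with m_ℓ ≠ 0:
n=2 → 2; n=3 → 6; n=4 → 12; n=5 → 20; n=6 → 30.
Orbitals: 2 + 6 + 12 + 20 + 30 = 70. Including both spin states (m_s = ±1/2) gives 2 × 70 = 140 states.

140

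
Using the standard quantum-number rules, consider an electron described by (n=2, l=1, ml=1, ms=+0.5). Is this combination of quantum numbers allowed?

n = 2 is a positive integer. l = 1 satisfies 0 ≤ l ≤ n−1 = 1. ml = 1 lies in the range −l … +l (here −1 … 1). ms = +1/2 is one of ±1/2.
All four constraints are satisfied.

Yes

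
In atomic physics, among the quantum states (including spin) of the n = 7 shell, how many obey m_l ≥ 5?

Go through l = 0, …, 6 (the values permitted for n = 7).
Contributions: l=5 → 1; l=6 → 2.
Orbitals: 1 + 2 = 3. Each orbital carries two spin states, so 3 × 2 = 6 states.

6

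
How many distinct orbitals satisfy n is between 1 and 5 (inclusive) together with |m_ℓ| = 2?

Treat each shell separately and count matching orbitals:
n=3 → 2; n=4 → 4; n=5 → 6.
Total orbitals: 2 + 4 + 6 = 12.

12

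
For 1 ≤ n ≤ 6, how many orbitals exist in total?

91

Total orbitals = 1² + 2² + 3² + 4² + 5² + 6² = 91.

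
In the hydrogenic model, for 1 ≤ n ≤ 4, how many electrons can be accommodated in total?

Total orbitals = 1² + 2² + 3² + 4² = 30. Doubling for spin gives 60 electrons.

60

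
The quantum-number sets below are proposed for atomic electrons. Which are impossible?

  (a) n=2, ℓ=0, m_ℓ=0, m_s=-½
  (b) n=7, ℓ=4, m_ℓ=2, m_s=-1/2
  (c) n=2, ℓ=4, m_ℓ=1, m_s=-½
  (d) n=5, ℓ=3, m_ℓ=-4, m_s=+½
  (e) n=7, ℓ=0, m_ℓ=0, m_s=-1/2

(c) has ℓ = 4 ≥ n = 2, violating 0 ≤ ℓ ≤ n−1.
(d) has |m_ℓ| = 4 > ℓ = 3, violating −ℓ ≤ m_ℓ ≤ ℓ.
The remaining sets (a), (b), (e) satisfy all four rules.

(c) and (d)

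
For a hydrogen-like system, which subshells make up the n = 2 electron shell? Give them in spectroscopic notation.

For n = 2, l runs from 0 to 1. In spectroscopic notation l = 0,1,2,… ↔ s,p,d,f,g,h,i, so the subshells are 2s, 2p.

2s, 2p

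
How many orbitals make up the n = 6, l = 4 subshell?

A subshell has 2l+1 orbitals; with l = 4, that's 9.

9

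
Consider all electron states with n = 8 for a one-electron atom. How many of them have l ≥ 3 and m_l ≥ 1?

50

For n = 8, l ranges over 0 … 7.
The (l, m_l) pairs meeting l ≥ 3 and m_l ≥ 1 give: l=3 → 3; l=4 → 4; l=5 → 5; l=6 → 6; l=7 → 7.
Orbitals: 3 + 4 + 5 + 6 + 7 = 25. Each orbital carries two spin states, so 25 × 2 = 50 states.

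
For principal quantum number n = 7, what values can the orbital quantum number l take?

0, 1, 2, 3, 4, 5, 6

l is an integer with 0 ≤ l ≤ n−1, so for n = 7: l = 0, 1, 2, 3, 4, 5, 6.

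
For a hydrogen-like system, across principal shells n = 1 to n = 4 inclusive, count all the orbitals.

Shell n has n² orbitals: 1²=1 + 2²=4 + 3²=9 + 4²=16 = 30 orbitals.

30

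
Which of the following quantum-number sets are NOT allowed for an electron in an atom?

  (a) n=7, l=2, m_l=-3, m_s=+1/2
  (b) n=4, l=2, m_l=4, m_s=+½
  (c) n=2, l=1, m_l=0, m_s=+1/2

(a) and (b)

(a) has |m_l| = 3 > l = 2, violating −l ≤ m_l ≤ l.
(b) has |m_l| = 4 > l = 2, violating −l ≤ m_l ≤ l.
The remaining set (c) satisfies all four rules.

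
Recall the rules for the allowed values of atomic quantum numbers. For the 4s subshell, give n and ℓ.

n = 4, ℓ = 0

The leading integer gives n = 4; the letter 's' means ℓ = 0.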